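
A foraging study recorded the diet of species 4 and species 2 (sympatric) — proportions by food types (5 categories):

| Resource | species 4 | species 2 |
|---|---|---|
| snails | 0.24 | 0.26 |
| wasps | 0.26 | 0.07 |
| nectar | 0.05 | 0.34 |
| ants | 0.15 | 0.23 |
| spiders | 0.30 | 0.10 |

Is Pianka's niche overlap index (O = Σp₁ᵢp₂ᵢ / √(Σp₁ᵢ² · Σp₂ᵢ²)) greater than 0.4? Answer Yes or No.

Yes

Σ p₁ᵢp₂ᵢ = 0.0624 + 0.0182 + 0.0170 + 0.0345 + 0.0300 = 0.1621
Σp_1ᵢ² = 0.24² + 0.26² + 0.05² + 0.15² + 0.30² = 0.0576 + 0.0676 + 0.0025 + 0.0225 + 0.0900 = 0.2402
Σp_2ᵢ² = 0.26² + 0.07² + 0.34² + 0.23² + 0.10² = 0.0676 + 0.0049 + 0.1156 + 0.0529 + 0.0100 = 0.2510
O = 0.1621 / √(0.2402 × 0.2510) = 0.1621 / 0.24554 = 0.6602
O = 0.6602 > 0.4 → Yes.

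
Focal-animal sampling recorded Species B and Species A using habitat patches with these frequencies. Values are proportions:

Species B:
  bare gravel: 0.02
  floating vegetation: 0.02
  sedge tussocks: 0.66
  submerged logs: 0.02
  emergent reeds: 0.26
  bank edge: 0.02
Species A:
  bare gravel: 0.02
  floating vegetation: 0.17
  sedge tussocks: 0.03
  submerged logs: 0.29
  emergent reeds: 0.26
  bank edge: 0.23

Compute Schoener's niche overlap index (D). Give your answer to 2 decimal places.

Σ|p₁ᵢ − p₂ᵢ| = 0.00 + 0.15 + 0.63 + 0.27 + 0.00 + 0.21 = 1.26
D = 1 − ½ × 1.26 = 1 − 0.630 = 0.3700

0.37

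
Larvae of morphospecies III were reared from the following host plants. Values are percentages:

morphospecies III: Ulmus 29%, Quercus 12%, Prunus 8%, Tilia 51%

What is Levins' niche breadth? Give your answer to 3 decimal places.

2.740

Convert percentages to proportions (divide by 100).
Σpᵢ² = 0.29² + 0.12² + 0.08² + 0.51² = 0.0841 + 0.0144 + 0.0064 + 0.2601 = 0.3650
B = 1 / 0.3650 = 2.73973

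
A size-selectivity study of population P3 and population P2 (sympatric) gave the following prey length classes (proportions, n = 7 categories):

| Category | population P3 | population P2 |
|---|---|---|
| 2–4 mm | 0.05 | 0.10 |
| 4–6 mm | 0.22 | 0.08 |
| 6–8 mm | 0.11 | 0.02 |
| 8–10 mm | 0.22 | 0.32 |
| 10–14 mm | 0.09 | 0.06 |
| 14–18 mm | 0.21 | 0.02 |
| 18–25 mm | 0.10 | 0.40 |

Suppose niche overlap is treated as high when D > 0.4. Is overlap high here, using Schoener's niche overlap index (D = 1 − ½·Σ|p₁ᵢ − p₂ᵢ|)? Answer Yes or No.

Σ|p₁ᵢ − p₂ᵢ| = 0.05 + 0.14 + 0.09 + 0.10 + 0.03 + 0.19 + 0.30 = 0.90
D = 1 − ½ × 0.90 = 1 − 0.450 = 0.5500
D = 0.5500 > 0.4 → Yes.

Yes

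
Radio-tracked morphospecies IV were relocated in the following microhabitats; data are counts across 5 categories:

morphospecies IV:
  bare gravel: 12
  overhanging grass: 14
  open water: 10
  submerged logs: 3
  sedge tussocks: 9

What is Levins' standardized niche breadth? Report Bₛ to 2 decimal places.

Proportions for morphospecies IV (n=48): 12/48=0.2500, 14/48=0.2917, 10/48=0.2083, 3/48=0.0625, 9/48=0.1875
Σpᵢ² = 0.2500² + 0.2917² + 0.2083² + 0.0625² + 0.1875² = 0.062500 + 0.085089 + 0.043389 + 0.003906 + 0.035156 = 0.230040
B = 1 / 0.230040 = 4.3471
Bₛ = (B − 1)/(n − 1) = (4.3471 − 1)/(5 − 1) = 3.3471/4 = 0.8368

0.84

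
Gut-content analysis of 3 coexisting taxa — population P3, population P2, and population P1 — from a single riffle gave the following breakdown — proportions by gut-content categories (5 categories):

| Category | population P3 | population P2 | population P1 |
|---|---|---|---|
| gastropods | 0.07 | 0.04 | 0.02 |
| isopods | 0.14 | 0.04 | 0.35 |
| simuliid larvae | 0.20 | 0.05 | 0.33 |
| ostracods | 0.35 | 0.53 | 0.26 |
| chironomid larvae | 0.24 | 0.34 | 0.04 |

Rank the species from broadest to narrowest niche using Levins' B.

Σp_P3ᵢ² = 0.07² + 0.14² + 0.20² + 0.35² + 0.24² = 0.0049 + 0.0196 + 0.0400 + 0.1225 + 0.0576 = 0.2446
B_P3 = 1 / 0.2446 = 4.0883
Σp_P2ᵢ² = 0.04² + 0.04² + 0.05² + 0.53² + 0.34² = 0.0016 + 0.0016 + 0.0025 + 0.2809 + 0.1156 = 0.4022
B_P2 = 1 / 0.4022 = 2.4863
Σp_P1ᵢ² = 0.02² + 0.35² + 0.33² + 0.26² + 0.04² = 0.0004 + 0.1225 + 0.1089 + 0.0676 + 0.0016 = 0.3010
B_P1 = 1 / 0.3010 = 3.3223
Ranking by B (broadest → narrowest): population P3 (4.09) > population P1 (3.32) > population P2 (2.49)

population P3 > population P1 > population P2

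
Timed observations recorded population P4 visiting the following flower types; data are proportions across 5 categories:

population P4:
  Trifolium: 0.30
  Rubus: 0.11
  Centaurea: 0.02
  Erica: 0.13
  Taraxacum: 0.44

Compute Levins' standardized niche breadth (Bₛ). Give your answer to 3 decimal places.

0.549

Σpᵢ² = 0.30² + 0.11² + 0.02² + 0.13² + 0.44² = 0.0900 + 0.0121 + 0.0004 + 0.0169 + 0.1936 = 0.3130
B = 1 / 0.3130 = 3.19489
Bₛ = (B − 1)/(n − 1) = (3.19489 − 1)/(5 − 1) = 2.19489/4 = 0.54872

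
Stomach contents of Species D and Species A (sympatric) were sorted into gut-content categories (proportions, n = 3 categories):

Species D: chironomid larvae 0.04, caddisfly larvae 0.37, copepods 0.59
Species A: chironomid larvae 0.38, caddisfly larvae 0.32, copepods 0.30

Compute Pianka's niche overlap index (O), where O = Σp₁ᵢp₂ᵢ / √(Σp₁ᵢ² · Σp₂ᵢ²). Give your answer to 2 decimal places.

0.77

Σ p₁ᵢp₂ᵢ = 0.0152 + 0.1184 + 0.1770 = 0.3106
Σp_1ᵢ² = 0.04² + 0.37² + 0.59² = 0.0016 + 0.1369 + 0.3481 = 0.4866
Σp_2ᵢ² = 0.38² + 0.32² + 0.30² = 0.1444 + 0.1024 + 0.0900 = 0.3368
O = 0.3106 / √(0.4866 × 0.3368) = 0.3106 / 0.40483 = 0.7672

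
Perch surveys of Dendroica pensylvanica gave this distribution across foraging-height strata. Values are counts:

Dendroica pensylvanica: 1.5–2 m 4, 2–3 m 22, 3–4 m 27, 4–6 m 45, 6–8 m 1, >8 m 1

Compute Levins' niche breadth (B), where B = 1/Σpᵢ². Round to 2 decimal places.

3.07

Proportions for Dendroica pensylvanica (n=100): 4/100=0.0400, 22/100=0.2200, 27/100=0.2700, 45/100=0.4500, 1/100=0.0100, 1/100=0.0100
Σpᵢ² = 0.0400² + 0.2200² + 0.2700² + 0.4500² + 0.0100² + 0.0100² = 0.001600 + 0.048400 + 0.072900 + 0.202500 + 0.000100 + 0.000100 = 0.325600
B = 1 / 0.325600 = 3.0713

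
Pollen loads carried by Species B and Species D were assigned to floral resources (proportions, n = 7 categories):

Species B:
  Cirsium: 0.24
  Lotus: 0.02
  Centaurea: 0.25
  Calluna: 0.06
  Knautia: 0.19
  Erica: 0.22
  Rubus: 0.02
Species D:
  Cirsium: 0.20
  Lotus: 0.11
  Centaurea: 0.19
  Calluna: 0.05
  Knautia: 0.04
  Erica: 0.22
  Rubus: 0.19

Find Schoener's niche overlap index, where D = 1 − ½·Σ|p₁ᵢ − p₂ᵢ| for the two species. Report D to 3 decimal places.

Σ|p₁ᵢ − p₂ᵢ| = 0.04 + 0.09 + 0.06 + 0.01 + 0.15 + 0.00 + 0.17 = 0.52
D = 1 − ½ × 0.52 = 1 − 0.260 = 0.74000

0.740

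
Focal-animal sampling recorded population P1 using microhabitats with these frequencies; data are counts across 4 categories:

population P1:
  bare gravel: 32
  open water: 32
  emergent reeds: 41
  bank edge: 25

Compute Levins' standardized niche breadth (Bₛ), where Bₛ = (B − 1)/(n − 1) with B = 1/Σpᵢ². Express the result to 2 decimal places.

Proportions for population P1 (n=130): 32/130=0.2462, 32/130=0.2462, 41/130=0.3154, 25/130=0.1923
Σpᵢ² = 0.2462² + 0.2462² + 0.3154² + 0.1923² = 0.060614 + 0.060614 + 0.099477 + 0.036979 = 0.257684
B = 1 / 0.257684 = 3.8807
Bₛ = (B − 1)/(n − 1) = (3.8807 − 1)/(4 − 1) = 2.8807/3 = 0.9602

0.96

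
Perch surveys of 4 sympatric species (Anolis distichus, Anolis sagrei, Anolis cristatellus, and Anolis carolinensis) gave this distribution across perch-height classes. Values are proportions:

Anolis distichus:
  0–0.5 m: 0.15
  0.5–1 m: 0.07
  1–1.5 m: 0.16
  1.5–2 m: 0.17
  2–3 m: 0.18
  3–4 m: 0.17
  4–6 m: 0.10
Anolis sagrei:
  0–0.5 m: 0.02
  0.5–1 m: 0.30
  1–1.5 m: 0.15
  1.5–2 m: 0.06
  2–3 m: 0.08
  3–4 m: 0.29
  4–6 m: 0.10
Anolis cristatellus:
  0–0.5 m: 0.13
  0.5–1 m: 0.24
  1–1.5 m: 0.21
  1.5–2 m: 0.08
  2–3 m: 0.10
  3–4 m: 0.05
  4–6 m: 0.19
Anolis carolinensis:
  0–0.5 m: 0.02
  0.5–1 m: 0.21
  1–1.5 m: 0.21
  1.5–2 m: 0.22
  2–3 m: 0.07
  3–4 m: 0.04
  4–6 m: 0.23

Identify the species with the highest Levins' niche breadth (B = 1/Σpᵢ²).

Anolis distichus

Σp_distᵢ² = 0.15² + 0.07² + 0.16² + 0.17² + 0.18² + 0.17² + 0.10² = 0.0225 + 0.0049 + 0.0256 + 0.0289 + 0.0324 + 0.0289 + 0.0100 = 0.1532
B_dist = 1 / 0.1532 = 6.5274
Σp_sagrᵢ² = 0.02² + 0.30² + 0.15² + 0.06² + 0.08² + 0.29² + 0.10² = 0.0004 + 0.0900 + 0.0225 + 0.0036 + 0.0064 + 0.0841 + 0.0100 = 0.2170
B_sagr = 1 / 0.2170 = 4.6083
Σp_crisᵢ² = 0.13² + 0.24² + 0.21² + 0.08² + 0.10² + 0.05² + 0.19² = 0.0169 + 0.0576 + 0.0441 + 0.0064 + 0.0100 + 0.0025 + 0.0361 = 0.1736
B_cris = 1 / 0.1736 = 5.7604
Σp_caroᵢ² = 0.02² + 0.21² + 0.21² + 0.22² + 0.07² + 0.04² + 0.23² = 0.0004 + 0.0441 + 0.0441 + 0.0484 + 0.0049 + 0.0016 + 0.0529 = 0.1964
B_caro = 1 / 0.1964 = 5.0916
Highest B → broadest niche (most generalist): Anolis distichus (B = 6.53).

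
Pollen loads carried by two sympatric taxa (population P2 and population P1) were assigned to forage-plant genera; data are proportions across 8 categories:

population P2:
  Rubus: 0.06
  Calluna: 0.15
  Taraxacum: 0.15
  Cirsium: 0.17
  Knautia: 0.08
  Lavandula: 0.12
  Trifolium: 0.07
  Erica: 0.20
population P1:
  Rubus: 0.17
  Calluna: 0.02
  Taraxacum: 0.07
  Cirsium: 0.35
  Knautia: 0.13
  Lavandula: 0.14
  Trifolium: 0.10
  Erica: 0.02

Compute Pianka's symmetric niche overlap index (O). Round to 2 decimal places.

Σ p₁ᵢp₂ᵢ = 0.0102 + 0.0030 + 0.0105 + 0.0595 + 0.0104 + 0.0168 + 0.0070 + 0.0040 = 0.1214
Σp_1ᵢ² = 0.06² + 0.15² + 0.15² + 0.17² + 0.08² + 0.12² + 0.07² + 0.20² = 0.0036 + 0.0225 + 0.0225 + 0.0289 + 0.0064 + 0.0144 + 0.0049 + 0.0400 = 0.1432
Σp_2ᵢ² = 0.17² + 0.02² + 0.07² + 0.35² + 0.13² + 0.14² + 0.10² + 0.02² = 0.0289 + 0.0004 + 0.0049 + 0.1225 + 0.0169 + 0.0196 + 0.0100 + 0.0004 = 0.2036
O = 0.1214 / √(0.1432 × 0.2036) = 0.1214 / 0.17075 = 0.7110

0.71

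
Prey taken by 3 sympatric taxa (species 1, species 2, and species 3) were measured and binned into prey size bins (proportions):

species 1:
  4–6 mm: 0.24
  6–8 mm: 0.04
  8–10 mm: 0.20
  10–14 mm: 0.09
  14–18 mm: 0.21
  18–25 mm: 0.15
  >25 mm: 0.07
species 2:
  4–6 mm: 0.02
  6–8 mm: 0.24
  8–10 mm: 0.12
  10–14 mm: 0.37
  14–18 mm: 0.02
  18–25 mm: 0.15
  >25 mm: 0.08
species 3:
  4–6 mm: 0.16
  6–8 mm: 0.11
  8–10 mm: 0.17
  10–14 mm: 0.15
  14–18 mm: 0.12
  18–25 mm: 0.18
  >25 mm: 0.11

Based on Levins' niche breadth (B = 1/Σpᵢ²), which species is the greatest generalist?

species 3

Σp_1ᵢ² = 0.24² + 0.04² + 0.20² + 0.09² + 0.21² + 0.15² + 0.07² = 0.0576 + 0.0016 + 0.0400 + 0.0081 + 0.0441 + 0.0225 + 0.0049 = 0.1788
B_1 = 1 / 0.1788 = 5.5928
Σp_2ᵢ² = 0.02² + 0.24² + 0.12² + 0.37² + 0.02² + 0.15² + 0.08² = 0.0004 + 0.0576 + 0.0144 + 0.1369 + 0.0004 + 0.0225 + 0.0064 = 0.2386
B_2 = 1 / 0.2386 = 4.1911
Σp_3ᵢ² = 0.16² + 0.11² + 0.17² + 0.15² + 0.12² + 0.18² + 0.11² = 0.0256 + 0.0121 + 0.0289 + 0.0225 + 0.0144 + 0.0324 + 0.0121 = 0.1480
B_3 = 1 / 0.1480 = 6.7568
Highest B → broadest niche (most generalist): species 3 (B = 6.76).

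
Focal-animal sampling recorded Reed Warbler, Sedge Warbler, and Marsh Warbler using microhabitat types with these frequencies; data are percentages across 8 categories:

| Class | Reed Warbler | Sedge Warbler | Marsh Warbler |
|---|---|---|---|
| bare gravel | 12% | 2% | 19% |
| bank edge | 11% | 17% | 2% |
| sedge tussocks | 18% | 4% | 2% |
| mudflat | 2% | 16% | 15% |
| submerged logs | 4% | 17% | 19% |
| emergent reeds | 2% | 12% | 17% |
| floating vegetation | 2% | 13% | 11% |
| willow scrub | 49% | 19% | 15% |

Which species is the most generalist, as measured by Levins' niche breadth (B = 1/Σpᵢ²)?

Convert percentages to proportions (divide by 100).
Σp_Reedᵢ² = 0.12² + 0.11² + 0.18² + 0.02² + 0.04² + 0.02² + 0.02² + 0.49² = 0.0144 + 0.0121 + 0.0324 + 0.0004 + 0.0016 + 0.0004 + 0.0004 + 0.2401 = 0.3018
B_Reed = 1 / 0.3018 = 3.3135
Σp_Sedgᵢ² = 0.02² + 0.17² + 0.04² + 0.16² + 0.17² + 0.12² + 0.13² + 0.19² = 0.0004 + 0.0289 + 0.0016 + 0.0256 + 0.0289 + 0.0144 + 0.0169 + 0.0361 = 0.1528
B_Sedg = 1 / 0.1528 = 6.5445
Σp_Marsᵢ² = 0.19² + 0.02² + 0.02² + 0.15² + 0.19² + 0.17² + 0.11² + 0.15² = 0.0361 + 0.0004 + 0.0004 + 0.0225 + 0.0361 + 0.0289 + 0.0121 + 0.0225 = 0.1590
B_Mars = 1 / 0.1590 = 6.2893
Highest B → broadest niche (most generalist): Sedge Warbler (B = 6.54).

Sedge Warbler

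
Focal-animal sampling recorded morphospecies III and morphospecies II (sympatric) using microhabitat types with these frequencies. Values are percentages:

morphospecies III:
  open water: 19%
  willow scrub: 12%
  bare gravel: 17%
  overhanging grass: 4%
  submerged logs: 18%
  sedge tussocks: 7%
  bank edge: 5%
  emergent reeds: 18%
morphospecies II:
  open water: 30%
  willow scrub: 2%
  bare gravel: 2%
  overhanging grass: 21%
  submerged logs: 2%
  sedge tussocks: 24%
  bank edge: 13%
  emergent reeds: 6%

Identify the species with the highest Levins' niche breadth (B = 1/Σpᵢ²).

Convert percentages to proportions (divide by 100).
Σp_IIIᵢ² = 0.19² + 0.12² + 0.17² + 0.04² + 0.18² + 0.07² + 0.05² + 0.18² = 0.0361 + 0.0144 + 0.0289 + 0.0016 + 0.0324 + 0.0049 + 0.0025 + 0.0324 = 0.1532
B_III = 1 / 0.1532 = 6.5274
Σp_IIᵢ² = 0.30² + 0.02² + 0.02² + 0.21² + 0.02² + 0.24² + 0.13² + 0.06² = 0.0900 + 0.0004 + 0.0004 + 0.0441 + 0.0004 + 0.0576 + 0.0169 + 0.0036 = 0.2134
B_II = 1 / 0.2134 = 4.6860
Highest B → broadest niche (most generalist): morphospecies III (B = 6.53).

morphospecies III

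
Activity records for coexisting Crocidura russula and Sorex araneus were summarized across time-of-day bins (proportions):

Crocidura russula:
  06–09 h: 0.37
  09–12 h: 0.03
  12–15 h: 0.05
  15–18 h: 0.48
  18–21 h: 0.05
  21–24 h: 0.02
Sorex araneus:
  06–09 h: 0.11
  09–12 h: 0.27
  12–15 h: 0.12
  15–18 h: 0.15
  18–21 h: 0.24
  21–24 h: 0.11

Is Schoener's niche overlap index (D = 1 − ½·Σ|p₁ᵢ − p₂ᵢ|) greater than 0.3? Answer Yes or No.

Σ|p₁ᵢ − p₂ᵢ| = 0.26 + 0.24 + 0.07 + 0.33 + 0.19 + 0.09 = 1.18
D = 1 − ½ × 1.18 = 1 − 0.590 = 0.4100
D = 0.4100 > 0.3 → Yes.

Yes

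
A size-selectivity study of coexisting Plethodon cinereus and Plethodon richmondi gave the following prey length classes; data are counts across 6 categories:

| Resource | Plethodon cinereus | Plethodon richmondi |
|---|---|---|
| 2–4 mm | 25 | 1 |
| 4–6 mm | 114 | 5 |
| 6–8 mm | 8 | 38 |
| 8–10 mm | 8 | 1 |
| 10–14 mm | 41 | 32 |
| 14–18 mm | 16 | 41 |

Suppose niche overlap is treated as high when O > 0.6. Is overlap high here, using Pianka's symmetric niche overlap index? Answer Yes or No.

No

Proportions for Plethodon cinereus (n=212): 25/212=0.1179, 114/212=0.5377, 8/212=0.0377, 8/212=0.0377, 41/212=0.1934, 16/212=0.0755
Proportions for Plethodon richmondi (n=118): 1/118=0.0085, 5/118=0.0424, 38/118=0.3220, 1/118=0.0085, 32/118=0.2712, 41/118=0.3475
Σ p₁ᵢp₂ᵢ = 0.001002 + 0.022798 + 0.012139 + 0.000320 + 0.052450 + 0.026236 = 0.114945
Σp_1ᵢ² = 0.1179² + 0.5377² + 0.0377² + 0.0377² + 0.1934² + 0.0755² = 0.013900 + 0.289121 + 0.001421 + 0.001421 + 0.037404 + 0.005700 = 0.348967
Σp_2ᵢ² = 0.0085² + 0.0424² + 0.3220² + 0.0085² + 0.2712² + 0.3475² = 0.000072 + 0.001798 + 0.103684 + 0.000072 + 0.073549 + 0.120756 = 0.299931
O = 0.114945 / √(0.348967 × 0.299931) = 0.114945 / 0.3235213 = 0.3553
O = 0.3553 < 0.6 → No.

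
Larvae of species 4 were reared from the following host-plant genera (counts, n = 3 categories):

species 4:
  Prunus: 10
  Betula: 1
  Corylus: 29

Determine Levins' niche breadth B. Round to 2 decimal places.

1.70

Proportions for species 4 (n=40): 10/40=0.2500, 1/40=0.0250, 29/40=0.7250
Σpᵢ² = 0.2500² + 0.0250² + 0.7250² = 0.062500 + 0.000625 + 0.525625 = 0.588750
B = 1 / 0.588750 = 1.6985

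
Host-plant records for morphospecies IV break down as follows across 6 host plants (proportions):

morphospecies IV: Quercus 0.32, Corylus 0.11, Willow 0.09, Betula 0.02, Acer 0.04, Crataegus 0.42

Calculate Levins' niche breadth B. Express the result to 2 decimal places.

Σpᵢ² = 0.32² + 0.11² + 0.09² + 0.02² + 0.04² + 0.42² = 0.1024 + 0.0121 + 0.0081 + 0.0004 + 0.0016 + 0.1764 = 0.3010
B = 1 / 0.3010 = 3.3223

3.32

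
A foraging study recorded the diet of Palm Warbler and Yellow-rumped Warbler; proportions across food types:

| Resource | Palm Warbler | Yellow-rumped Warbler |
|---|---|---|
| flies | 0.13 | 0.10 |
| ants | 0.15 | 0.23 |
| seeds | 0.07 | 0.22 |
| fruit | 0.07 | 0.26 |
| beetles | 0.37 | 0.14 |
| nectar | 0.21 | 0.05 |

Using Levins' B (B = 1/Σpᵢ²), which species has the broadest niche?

Σp_Palmᵢ² = 0.13² + 0.15² + 0.07² + 0.07² + 0.37² + 0.21² = 0.0169 + 0.0225 + 0.0049 + 0.0049 + 0.1369 + 0.0441 = 0.2302
B_Palm = 1 / 0.2302 = 4.3440
Σp_Yellᵢ² = 0.10² + 0.23² + 0.22² + 0.26² + 0.14² + 0.05² = 0.0100 + 0.0529 + 0.0484 + 0.0676 + 0.0196 + 0.0025 = 0.2010
B_Yell = 1 / 0.2010 = 4.9751
Highest B → broadest niche (most generalist): Yellow-rumped Warbler (B = 4.98).

Yellow-rumped Warbler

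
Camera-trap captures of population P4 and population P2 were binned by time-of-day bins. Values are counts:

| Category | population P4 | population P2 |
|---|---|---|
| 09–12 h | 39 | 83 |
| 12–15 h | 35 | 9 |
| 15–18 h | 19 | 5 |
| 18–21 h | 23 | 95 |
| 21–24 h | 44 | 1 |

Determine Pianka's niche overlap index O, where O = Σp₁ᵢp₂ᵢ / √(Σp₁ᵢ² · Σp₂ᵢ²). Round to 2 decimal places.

0.62

Proportions for population P4 (n=160): 39/160=0.2438, 35/160=0.2188, 19/160=0.1188, 23/160=0.1438, 44/160=0.2750
Proportions for population P2 (n=193): 83/193=0.4301, 9/193=0.0466, 5/193=0.0259, 95/193=0.4922, 1/193=0.0052
Σ p₁ᵢp₂ᵢ = 0.104858 + 0.010196 + 0.003077 + 0.070778 + 0.001430 = 0.190339
Σp_1ᵢ² = 0.2438² + 0.2188² + 0.1188² + 0.1438² + 0.2750² = 0.059438 + 0.047873 + 0.014113 + 0.020678 + 0.075625 = 0.217727
Σp_2ᵢ² = 0.4301² + 0.0466² + 0.0259² + 0.4922² + 0.0052² = 0.184986 + 0.002172 + 0.000671 + 0.242261 + 0.000027 = 0.430117
O = 0.190339 / √(0.217727 × 0.430117) = 0.190339 / 0.3060197 = 0.6220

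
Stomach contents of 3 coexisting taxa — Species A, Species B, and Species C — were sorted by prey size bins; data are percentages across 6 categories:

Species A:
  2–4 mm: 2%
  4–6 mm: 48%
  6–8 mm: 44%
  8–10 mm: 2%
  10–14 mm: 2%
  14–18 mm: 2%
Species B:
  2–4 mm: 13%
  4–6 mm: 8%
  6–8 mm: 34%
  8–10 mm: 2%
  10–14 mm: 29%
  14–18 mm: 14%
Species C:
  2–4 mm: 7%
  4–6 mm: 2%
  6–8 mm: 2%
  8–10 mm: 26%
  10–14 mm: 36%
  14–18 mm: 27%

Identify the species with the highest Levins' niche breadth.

Species B

Convert percentages to proportions (divide by 100).
Σp_Aᵢ² = 0.02² + 0.48² + 0.44² + 0.02² + 0.02² + 0.02² = 0.0004 + 0.2304 + 0.1936 + 0.0004 + 0.0004 + 0.0004 = 0.4256
B_A = 1 / 0.4256 = 2.3496
Σp_Bᵢ² = 0.13² + 0.08² + 0.34² + 0.02² + 0.29² + 0.14² = 0.0169 + 0.0064 + 0.1156 + 0.0004 + 0.0841 + 0.0196 = 0.2430
B_B = 1 / 0.2430 = 4.1152
Σp_Cᵢ² = 0.07² + 0.02² + 0.02² + 0.26² + 0.36² + 0.27² = 0.0049 + 0.0004 + 0.0004 + 0.0676 + 0.1296 + 0.0729 = 0.2758
B_C = 1 / 0.2758 = 3.6258
Highest B → broadest niche (most generalist): Species B (B = 4.12).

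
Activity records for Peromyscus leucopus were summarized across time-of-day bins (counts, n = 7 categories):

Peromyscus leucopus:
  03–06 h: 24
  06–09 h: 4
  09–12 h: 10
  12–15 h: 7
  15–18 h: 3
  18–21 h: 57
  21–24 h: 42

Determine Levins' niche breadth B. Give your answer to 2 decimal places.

Proportions for Peromyscus leucopus (n=147): 24/147=0.1633, 4/147=0.0272, 10/147=0.0680, 7/147=0.0476, 3/147=0.0204, 57/147=0.3878, 42/147=0.2857
Σpᵢ² = 0.1633² + 0.0272² + 0.0680² + 0.0476² + 0.0204² + 0.3878² + 0.2857² = 0.026667 + 0.000740 + 0.004624 + 0.002266 + 0.000416 + 0.150389 + 0.081624 = 0.266726
B = 1 / 0.266726 = 3.7492

3.75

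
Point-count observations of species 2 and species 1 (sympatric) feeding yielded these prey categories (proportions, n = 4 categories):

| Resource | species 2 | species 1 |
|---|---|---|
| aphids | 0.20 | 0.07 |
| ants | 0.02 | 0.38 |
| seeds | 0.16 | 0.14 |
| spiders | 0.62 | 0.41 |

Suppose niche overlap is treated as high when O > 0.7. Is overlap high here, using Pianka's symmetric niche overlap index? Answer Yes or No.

Σ p₁ᵢp₂ᵢ = 0.0140 + 0.0076 + 0.0224 + 0.2542 = 0.2982
Σp_1ᵢ² = 0.20² + 0.02² + 0.16² + 0.62² = 0.0400 + 0.0004 + 0.0256 + 0.3844 = 0.4504
Σp_2ᵢ² = 0.07² + 0.38² + 0.14² + 0.41² = 0.0049 + 0.1444 + 0.0196 + 0.1681 = 0.3370
O = 0.2982 / √(0.4504 × 0.3370) = 0.2982 / 0.38960 = 0.7654
O = 0.7654 > 0.7 → Yes.

Yes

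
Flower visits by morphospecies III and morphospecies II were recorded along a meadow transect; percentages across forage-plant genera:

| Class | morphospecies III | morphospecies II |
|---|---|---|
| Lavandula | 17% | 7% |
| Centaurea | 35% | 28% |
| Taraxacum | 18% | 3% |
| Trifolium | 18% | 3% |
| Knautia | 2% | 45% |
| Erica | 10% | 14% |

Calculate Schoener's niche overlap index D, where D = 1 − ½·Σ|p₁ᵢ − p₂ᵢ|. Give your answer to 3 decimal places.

0.530

Convert percentages to proportions (divide by 100).
Σ|p₁ᵢ − p₂ᵢ| = 0.10 + 0.07 + 0.15 + 0.15 + 0.43 + 0.04 = 0.94
D = 1 − ½ × 0.94 = 1 − 0.470 = 0.53000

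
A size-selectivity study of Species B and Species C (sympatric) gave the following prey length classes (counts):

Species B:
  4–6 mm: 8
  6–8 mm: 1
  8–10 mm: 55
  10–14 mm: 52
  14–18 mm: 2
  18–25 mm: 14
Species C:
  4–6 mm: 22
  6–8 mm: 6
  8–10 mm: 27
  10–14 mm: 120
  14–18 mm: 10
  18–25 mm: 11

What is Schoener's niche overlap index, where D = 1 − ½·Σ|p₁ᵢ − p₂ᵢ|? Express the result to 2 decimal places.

0.67

Proportions for Species B (n=132): 8/132=0.0606, 1/132=0.0076, 55/132=0.4167, 52/132=0.3939, 2/132=0.0152, 14/132=0.1061
Proportions for Species C (n=196): 22/196=0.1122, 6/196=0.0306, 27/196=0.1378, 120/196=0.6122, 10/196=0.0510, 11/196=0.0561
Σ|p₁ᵢ − p₂ᵢ| = 0.0516 + 0.0230 + 0.2789 + 0.2183 + 0.0358 + 0.0500 = 0.6576
D = 1 − ½ × 0.6576 = 1 − 0.32880 = 0.67120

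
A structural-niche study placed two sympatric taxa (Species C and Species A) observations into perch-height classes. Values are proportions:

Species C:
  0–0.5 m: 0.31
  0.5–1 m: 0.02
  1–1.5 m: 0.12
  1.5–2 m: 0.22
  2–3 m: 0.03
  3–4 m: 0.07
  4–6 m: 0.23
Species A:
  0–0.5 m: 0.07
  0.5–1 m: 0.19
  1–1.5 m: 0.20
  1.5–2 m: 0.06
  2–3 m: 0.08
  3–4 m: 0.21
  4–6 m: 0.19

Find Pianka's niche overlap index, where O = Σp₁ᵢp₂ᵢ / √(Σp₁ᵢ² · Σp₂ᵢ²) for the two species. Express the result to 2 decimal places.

0.64

Σ p₁ᵢp₂ᵢ = 0.0217 + 0.0038 + 0.0240 + 0.0132 + 0.0024 + 0.0147 + 0.0437 = 0.1235
Σp_1ᵢ² = 0.31² + 0.02² + 0.12² + 0.22² + 0.03² + 0.07² + 0.23² = 0.0961 + 0.0004 + 0.0144 + 0.0484 + 0.0009 + 0.0049 + 0.0529 = 0.2180
Σp_2ᵢ² = 0.07² + 0.19² + 0.20² + 0.06² + 0.08² + 0.21² + 0.19² = 0.0049 + 0.0361 + 0.0400 + 0.0036 + 0.0064 + 0.0441 + 0.0361 = 0.1712
O = 0.1235 / √(0.2180 × 0.1712) = 0.1235 / 0.19319 = 0.6393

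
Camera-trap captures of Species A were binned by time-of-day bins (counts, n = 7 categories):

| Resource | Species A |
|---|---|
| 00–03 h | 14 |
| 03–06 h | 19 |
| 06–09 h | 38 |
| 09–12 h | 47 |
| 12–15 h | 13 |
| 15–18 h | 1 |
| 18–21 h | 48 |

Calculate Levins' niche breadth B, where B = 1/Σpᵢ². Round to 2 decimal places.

Proportions for Species A (n=180): 14/180=0.0778, 19/180=0.1056, 38/180=0.2111, 47/180=0.2611, 13/180=0.0722, 1/180=0.0056, 48/180=0.2667
Σpᵢ² = 0.0778² + 0.1056² + 0.2111² + 0.2611² + 0.0722² + 0.0056² + 0.2667² = 0.006053 + 0.011151 + 0.044563 + 0.068173 + 0.005213 + 0.000031 + 0.071129 = 0.206313
B = 1 / 0.206313 = 4.8470

4.85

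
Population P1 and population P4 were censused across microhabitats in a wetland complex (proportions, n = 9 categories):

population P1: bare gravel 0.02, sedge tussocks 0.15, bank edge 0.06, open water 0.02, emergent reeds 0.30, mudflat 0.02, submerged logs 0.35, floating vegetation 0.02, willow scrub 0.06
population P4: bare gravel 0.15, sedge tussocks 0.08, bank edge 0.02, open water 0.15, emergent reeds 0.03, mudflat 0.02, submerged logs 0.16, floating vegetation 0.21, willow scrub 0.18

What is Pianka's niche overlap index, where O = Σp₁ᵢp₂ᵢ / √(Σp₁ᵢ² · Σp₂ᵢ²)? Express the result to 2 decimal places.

Σ p₁ᵢp₂ᵢ = 0.0030 + 0.0120 + 0.0012 + 0.0030 + 0.0090 + 0.0004 + 0.0560 + 0.0042 + 0.0108 = 0.0996
Σp_1ᵢ² = 0.02² + 0.15² + 0.06² + 0.02² + 0.30² + 0.02² + 0.35² + 0.02² + 0.06² = 0.0004 + 0.0225 + 0.0036 + 0.0004 + 0.0900 + 0.0004 + 0.1225 + 0.0004 + 0.0036 = 0.2438
Σp_2ᵢ² = 0.15² + 0.08² + 0.02² + 0.15² + 0.03² + 0.02² + 0.16² + 0.21² + 0.18² = 0.0225 + 0.0064 + 0.0004 + 0.0225 + 0.0009 + 0.0004 + 0.0256 + 0.0441 + 0.0324 = 0.1552
O = 0.0996 / √(0.2438 × 0.1552) = 0.0996 / 0.19452 = 0.5120

0.51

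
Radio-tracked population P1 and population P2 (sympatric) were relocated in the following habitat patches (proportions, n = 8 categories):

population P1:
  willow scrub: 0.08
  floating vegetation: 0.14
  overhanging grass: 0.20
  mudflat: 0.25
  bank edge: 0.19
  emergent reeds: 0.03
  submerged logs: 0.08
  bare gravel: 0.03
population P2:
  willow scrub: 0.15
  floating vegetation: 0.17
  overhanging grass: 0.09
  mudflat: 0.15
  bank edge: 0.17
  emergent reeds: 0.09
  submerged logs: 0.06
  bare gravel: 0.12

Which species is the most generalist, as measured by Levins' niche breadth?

population P2

Σp_P1ᵢ² = 0.08² + 0.14² + 0.20² + 0.25² + 0.19² + 0.03² + 0.08² + 0.03² = 0.0064 + 0.0196 + 0.0400 + 0.0625 + 0.0361 + 0.0009 + 0.0064 + 0.0009 = 0.1728
B_P1 = 1 / 0.1728 = 5.7870
Σp_P2ᵢ² = 0.15² + 0.17² + 0.09² + 0.15² + 0.17² + 0.09² + 0.06² + 0.12² = 0.0225 + 0.0289 + 0.0081 + 0.0225 + 0.0289 + 0.0081 + 0.0036 + 0.0144 = 0.1370
B_P2 = 1 / 0.1370 = 7.2993
Highest B → broadest niche (most generalist): population P2 (B = 7.30).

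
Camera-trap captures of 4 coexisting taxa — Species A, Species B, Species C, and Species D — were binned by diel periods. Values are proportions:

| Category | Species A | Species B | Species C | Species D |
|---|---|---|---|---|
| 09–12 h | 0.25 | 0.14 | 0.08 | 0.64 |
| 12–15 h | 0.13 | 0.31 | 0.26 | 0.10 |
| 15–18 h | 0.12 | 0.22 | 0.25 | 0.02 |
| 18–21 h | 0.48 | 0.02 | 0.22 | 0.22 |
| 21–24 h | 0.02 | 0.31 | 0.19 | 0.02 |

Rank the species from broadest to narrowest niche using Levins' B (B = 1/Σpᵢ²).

Species C > Species B > Species A > Species D

Σp_Aᵢ² = 0.25² + 0.13² + 0.12² + 0.48² + 0.02² = 0.0625 + 0.0169 + 0.0144 + 0.2304 + 0.0004 = 0.3246
B_A = 1 / 0.3246 = 3.0807
Σp_Bᵢ² = 0.14² + 0.31² + 0.22² + 0.02² + 0.31² = 0.0196 + 0.0961 + 0.0484 + 0.0004 + 0.0961 = 0.2606
B_B = 1 / 0.2606 = 3.8373
Σp_Cᵢ² = 0.08² + 0.26² + 0.25² + 0.22² + 0.19² = 0.0064 + 0.0676 + 0.0625 + 0.0484 + 0.0361 = 0.2210
B_C = 1 / 0.2210 = 4.5249
Σp_Dᵢ² = 0.64² + 0.10² + 0.02² + 0.22² + 0.02² = 0.4096 + 0.0100 + 0.0004 + 0.0484 + 0.0004 = 0.4688
B_D = 1 / 0.4688 = 2.1331
Ranking by B (broadest → narrowest): Species C (4.52) > Species B (3.84) > Species A (3.08) > Species D (2.13)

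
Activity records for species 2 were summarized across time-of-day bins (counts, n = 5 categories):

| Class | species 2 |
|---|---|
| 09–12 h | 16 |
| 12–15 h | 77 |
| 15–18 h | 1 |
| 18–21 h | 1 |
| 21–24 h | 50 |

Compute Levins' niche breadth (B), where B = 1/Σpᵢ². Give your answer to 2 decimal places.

2.42

Proportions for species 2 (n=145): 16/145=0.1103, 77/145=0.5310, 1/145=0.0069, 1/145=0.0069, 50/145=0.3448
Σpᵢ² = 0.1103² + 0.5310² + 0.0069² + 0.0069² + 0.3448² = 0.012166 + 0.281961 + 0.000048 + 0.000048 + 0.118887 = 0.413110
B = 1 / 0.413110 = 2.4207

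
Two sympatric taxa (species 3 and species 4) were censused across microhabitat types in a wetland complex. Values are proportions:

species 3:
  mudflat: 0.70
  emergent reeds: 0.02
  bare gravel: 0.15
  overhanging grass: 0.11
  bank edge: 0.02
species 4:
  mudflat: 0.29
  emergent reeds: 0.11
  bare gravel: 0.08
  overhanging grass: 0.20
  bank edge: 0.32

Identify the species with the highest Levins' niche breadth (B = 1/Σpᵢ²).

species 4

Σp_3ᵢ² = 0.70² + 0.02² + 0.15² + 0.11² + 0.02² = 0.4900 + 0.0004 + 0.0225 + 0.0121 + 0.0004 = 0.5254
B_3 = 1 / 0.5254 = 1.9033
Σp_4ᵢ² = 0.29² + 0.11² + 0.08² + 0.20² + 0.32² = 0.0841 + 0.0121 + 0.0064 + 0.0400 + 0.1024 = 0.2450
B_4 = 1 / 0.2450 = 4.0816
Highest B → broadest niche (most generalist): species 4 (B = 4.08).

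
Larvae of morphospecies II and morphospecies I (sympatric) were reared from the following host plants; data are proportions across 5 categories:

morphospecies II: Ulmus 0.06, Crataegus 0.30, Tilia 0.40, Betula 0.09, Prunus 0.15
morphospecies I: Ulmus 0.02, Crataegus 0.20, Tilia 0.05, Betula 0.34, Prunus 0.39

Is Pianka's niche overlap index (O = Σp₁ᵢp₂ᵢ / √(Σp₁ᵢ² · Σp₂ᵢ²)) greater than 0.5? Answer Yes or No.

Yes

Σ p₁ᵢp₂ᵢ = 0.0012 + 0.0600 + 0.0200 + 0.0306 + 0.0585 = 0.1703
Σp_1ᵢ² = 0.06² + 0.30² + 0.40² + 0.09² + 0.15² = 0.0036 + 0.0900 + 0.1600 + 0.0081 + 0.0225 = 0.2842
Σp_2ᵢ² = 0.02² + 0.20² + 0.05² + 0.34² + 0.39² = 0.0004 + 0.0400 + 0.0025 + 0.1156 + 0.1521 = 0.3106
O = 0.1703 / √(0.2842 × 0.3106) = 0.1703 / 0.29711 = 0.5732
O = 0.5732 > 0.5 → Yes.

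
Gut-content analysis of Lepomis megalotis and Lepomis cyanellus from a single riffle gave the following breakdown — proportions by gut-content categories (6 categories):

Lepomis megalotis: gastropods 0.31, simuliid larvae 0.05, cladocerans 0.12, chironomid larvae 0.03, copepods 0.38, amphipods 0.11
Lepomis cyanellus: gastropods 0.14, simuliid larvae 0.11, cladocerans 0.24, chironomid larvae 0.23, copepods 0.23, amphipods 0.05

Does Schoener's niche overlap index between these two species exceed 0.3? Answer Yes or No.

Yes

Σ|p₁ᵢ − p₂ᵢ| = 0.17 + 0.06 + 0.12 + 0.20 + 0.15 + 0.06 = 0.76
D = 1 − ½ × 0.76 = 1 − 0.380 = 0.6200
D = 0.6200 > 0.3 → Yes.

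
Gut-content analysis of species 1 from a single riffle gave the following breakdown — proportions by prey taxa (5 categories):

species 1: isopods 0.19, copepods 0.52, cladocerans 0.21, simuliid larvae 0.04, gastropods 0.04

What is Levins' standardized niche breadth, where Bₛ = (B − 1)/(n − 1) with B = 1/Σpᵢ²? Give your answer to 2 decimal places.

0.46

Σpᵢ² = 0.19² + 0.52² + 0.21² + 0.04² + 0.04² = 0.0361 + 0.2704 + 0.0441 + 0.0016 + 0.0016 = 0.3538
B = 1 / 0.3538 = 2.8265
Bₛ = (B − 1)/(n − 1) = (2.8265 − 1)/(5 − 1) = 1.8265/4 = 0.4566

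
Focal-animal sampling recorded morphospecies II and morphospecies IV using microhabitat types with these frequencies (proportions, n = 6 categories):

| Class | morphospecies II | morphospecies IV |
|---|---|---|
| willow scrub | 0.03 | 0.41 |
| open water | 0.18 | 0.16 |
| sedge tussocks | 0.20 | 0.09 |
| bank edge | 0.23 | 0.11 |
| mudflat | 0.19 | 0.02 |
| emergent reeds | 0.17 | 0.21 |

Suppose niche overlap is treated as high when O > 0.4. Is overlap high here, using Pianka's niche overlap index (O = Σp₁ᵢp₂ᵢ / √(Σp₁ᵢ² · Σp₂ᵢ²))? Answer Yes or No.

Σ p₁ᵢp₂ᵢ = 0.0123 + 0.0288 + 0.0180 + 0.0253 + 0.0038 + 0.0357 = 0.1239
Σp_1ᵢ² = 0.03² + 0.18² + 0.20² + 0.23² + 0.19² + 0.17² = 0.0009 + 0.0324 + 0.0400 + 0.0529 + 0.0361 + 0.0289 = 0.1912
Σp_2ᵢ² = 0.41² + 0.16² + 0.09² + 0.11² + 0.02² + 0.21² = 0.1681 + 0.0256 + 0.0081 + 0.0121 + 0.0004 + 0.0441 = 0.2584
O = 0.1239 / √(0.1912 × 0.2584) = 0.1239 / 0.22227 = 0.5574
O = 0.5574 > 0.4 → Yes.

Yes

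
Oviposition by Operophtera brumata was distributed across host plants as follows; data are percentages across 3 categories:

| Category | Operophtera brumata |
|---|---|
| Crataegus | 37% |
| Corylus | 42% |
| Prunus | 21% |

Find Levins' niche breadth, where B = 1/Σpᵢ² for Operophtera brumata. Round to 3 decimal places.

2.798

Convert percentages to proportions (divide by 100).
Σpᵢ² = 0.37² + 0.42² + 0.21² = 0.1369 + 0.1764 + 0.0441 = 0.3574
B = 1 / 0.3574 = 2.79799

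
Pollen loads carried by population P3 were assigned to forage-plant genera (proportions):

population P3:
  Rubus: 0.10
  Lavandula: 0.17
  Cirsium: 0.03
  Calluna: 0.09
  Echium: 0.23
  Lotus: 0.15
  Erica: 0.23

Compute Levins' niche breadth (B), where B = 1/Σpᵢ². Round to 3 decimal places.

5.675

Σpᵢ² = 0.10² + 0.17² + 0.03² + 0.09² + 0.23² + 0.15² + 0.23² = 0.0100 + 0.0289 + 0.0009 + 0.0081 + 0.0529 + 0.0225 + 0.0529 = 0.1762
B = 1 / 0.1762 = 5.67537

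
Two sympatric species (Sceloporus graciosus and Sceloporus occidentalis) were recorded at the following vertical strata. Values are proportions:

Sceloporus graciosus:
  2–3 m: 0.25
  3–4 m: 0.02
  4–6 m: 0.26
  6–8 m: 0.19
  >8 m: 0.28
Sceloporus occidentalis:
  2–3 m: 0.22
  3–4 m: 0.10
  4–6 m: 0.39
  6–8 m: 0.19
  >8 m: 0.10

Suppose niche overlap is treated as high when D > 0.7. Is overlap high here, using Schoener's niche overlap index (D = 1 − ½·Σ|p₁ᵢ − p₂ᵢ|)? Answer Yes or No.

Σ|p₁ᵢ − p₂ᵢ| = 0.03 + 0.08 + 0.13 + 0.00 + 0.18 = 0.42
D = 1 − ½ × 0.42 = 1 − 0.210 = 0.7900
D = 0.7900 > 0.7 → Yes.

Yes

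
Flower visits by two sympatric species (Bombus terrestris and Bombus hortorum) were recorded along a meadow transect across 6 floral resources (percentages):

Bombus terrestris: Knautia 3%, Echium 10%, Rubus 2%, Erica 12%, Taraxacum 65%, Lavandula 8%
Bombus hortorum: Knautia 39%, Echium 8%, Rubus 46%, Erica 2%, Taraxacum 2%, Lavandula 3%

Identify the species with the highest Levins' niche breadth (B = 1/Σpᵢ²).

Bombus hortorum

Convert percentages to proportions (divide by 100).
Σp_terrᵢ² = 0.03² + 0.10² + 0.02² + 0.12² + 0.65² + 0.08² = 0.0009 + 0.0100 + 0.0004 + 0.0144 + 0.4225 + 0.0064 = 0.4546
B_terr = 1 / 0.4546 = 2.1997
Σp_hortᵢ² = 0.39² + 0.08² + 0.46² + 0.02² + 0.02² + 0.03² = 0.1521 + 0.0064 + 0.2116 + 0.0004 + 0.0004 + 0.0009 = 0.3718
B_hort = 1 / 0.3718 = 2.6896
Highest B → broadest niche (most generalist): Bombus hortorum (B = 2.69).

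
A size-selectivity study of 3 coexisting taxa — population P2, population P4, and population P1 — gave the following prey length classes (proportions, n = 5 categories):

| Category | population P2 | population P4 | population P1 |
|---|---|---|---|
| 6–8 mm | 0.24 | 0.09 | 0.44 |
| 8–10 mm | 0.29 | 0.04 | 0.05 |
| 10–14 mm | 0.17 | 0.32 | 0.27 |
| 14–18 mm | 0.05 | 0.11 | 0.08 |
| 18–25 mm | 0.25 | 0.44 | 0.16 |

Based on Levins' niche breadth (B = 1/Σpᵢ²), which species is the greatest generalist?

population P2

Σp_P2ᵢ² = 0.24² + 0.29² + 0.17² + 0.05² + 0.25² = 0.0576 + 0.0841 + 0.0289 + 0.0025 + 0.0625 = 0.2356
B_P2 = 1 / 0.2356 = 4.2445
Σp_P4ᵢ² = 0.09² + 0.04² + 0.32² + 0.11² + 0.44² = 0.0081 + 0.0016 + 0.1024 + 0.0121 + 0.1936 = 0.3178
B_P4 = 1 / 0.3178 = 3.1466
Σp_P1ᵢ² = 0.44² + 0.05² + 0.27² + 0.08² + 0.16² = 0.1936 + 0.0025 + 0.0729 + 0.0064 + 0.0256 = 0.3010
B_P1 = 1 / 0.3010 = 3.3223
Highest B → broadest niche (most generalist): population P2 (B = 4.24).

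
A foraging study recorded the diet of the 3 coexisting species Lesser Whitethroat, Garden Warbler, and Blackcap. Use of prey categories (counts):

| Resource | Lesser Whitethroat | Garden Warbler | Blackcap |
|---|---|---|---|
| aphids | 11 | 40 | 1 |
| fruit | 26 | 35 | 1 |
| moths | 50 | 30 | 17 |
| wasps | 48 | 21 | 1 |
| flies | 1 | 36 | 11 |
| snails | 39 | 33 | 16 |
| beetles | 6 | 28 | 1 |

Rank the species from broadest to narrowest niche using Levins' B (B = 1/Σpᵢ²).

Proportions for Lesser Whitethroat (n=181): 11/181=0.0608, 26/181=0.1436, 50/181=0.2762, 48/181=0.2652, 1/181=0.0055, 39/181=0.2155, 6/181=0.0331
Proportions for Garden Warbler (n=223): 40/223=0.1794, 35/223=0.1570, 30/223=0.1345, 21/223=0.0942, 36/223=0.1614, 33/223=0.1480, 28/223=0.1256
Proportions for Blackcap (n=48): 1/48=0.0208, 1/48=0.0208, 17/48=0.3542, 1/48=0.0208, 11/48=0.2292, 16/48=0.3333, 1/48=0.0208
Σp_Whitᵢ² = 0.0608² + 0.1436² + 0.2762² + 0.2652² + 0.0055² + 0.2155² + 0.0331² = 0.003697 + 0.020621 + 0.076286 + 0.070331 + 0.000030 + 0.046440 + 0.001096 = 0.218501
B_Whit = 1 / 0.218501 = 4.5766
Σp_Warbᵢ² = 0.1794² + 0.1570² + 0.1345² + 0.0942² + 0.1614² + 0.1480² + 0.1256² = 0.032184 + 0.024649 + 0.018090 + 0.008874 + 0.026050 + 0.021904 + 0.015775 = 0.147526
B_Warb = 1 / 0.147526 = 6.7785
Σp_Blacᵢ² = 0.0208² + 0.0208² + 0.3542² + 0.0208² + 0.2292² + 0.3333² + 0.0208² = 0.000433 + 0.000433 + 0.125458 + 0.000433 + 0.052533 + 0.111089 + 0.000433 = 0.290812
B_Blac = 1 / 0.290812 = 3.4386
Ranking by B (broadest → narrowest): Garden Warbler (6.78) > Lesser Whitethroat (4.58) > Blackcap (3.44)

Garden Warbler > Lesser Whitethroat > Blackcap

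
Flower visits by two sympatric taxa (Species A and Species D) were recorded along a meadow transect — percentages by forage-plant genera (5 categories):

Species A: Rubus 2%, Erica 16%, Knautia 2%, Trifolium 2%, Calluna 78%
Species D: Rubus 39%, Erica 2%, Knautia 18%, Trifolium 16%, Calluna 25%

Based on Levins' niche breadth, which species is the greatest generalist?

Species D

Convert percentages to proportions (divide by 100).
Σp_Aᵢ² = 0.02² + 0.16² + 0.02² + 0.02² + 0.78² = 0.0004 + 0.0256 + 0.0004 + 0.0004 + 0.6084 = 0.6352
B_A = 1 / 0.6352 = 1.5743
Σp_Dᵢ² = 0.39² + 0.02² + 0.18² + 0.16² + 0.25² = 0.1521 + 0.0004 + 0.0324 + 0.0256 + 0.0625 = 0.2730
B_D = 1 / 0.2730 = 3.6630
Highest B → broadest niche (most generalist): Species D (B = 3.66).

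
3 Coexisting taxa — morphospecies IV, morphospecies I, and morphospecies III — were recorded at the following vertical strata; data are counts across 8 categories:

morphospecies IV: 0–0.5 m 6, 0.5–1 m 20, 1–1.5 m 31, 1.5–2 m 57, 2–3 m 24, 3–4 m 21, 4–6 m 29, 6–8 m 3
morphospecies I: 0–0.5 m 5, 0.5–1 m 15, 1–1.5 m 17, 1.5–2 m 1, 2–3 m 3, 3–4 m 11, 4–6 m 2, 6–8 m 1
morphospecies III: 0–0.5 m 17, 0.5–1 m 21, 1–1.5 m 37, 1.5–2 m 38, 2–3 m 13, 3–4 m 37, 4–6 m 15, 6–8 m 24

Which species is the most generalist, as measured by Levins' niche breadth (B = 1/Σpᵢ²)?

Proportions for morphospecies IV (n=191): 6/191=0.0314, 20/191=0.1047, 31/191=0.1623, 57/191=0.2984, 24/191=0.1257, 21/191=0.1099, 29/191=0.1518, 3/191=0.0157
Proportions for morphospecies I (n=55): 5/55=0.0909, 15/55=0.2727, 17/55=0.3091, 1/55=0.0182, 3/55=0.0545, 11/55=0.2000, 2/55=0.0364, 1/55=0.0182
Proportions for morphospecies III (n=202): 17/202=0.0842, 21/202=0.1040, 37/202=0.1832, 38/202=0.1881, 13/202=0.0644, 37/202=0.1832, 15/202=0.0743, 24/202=0.1188
Σp_IVᵢ² = 0.0314² + 0.1047² + 0.1623² + 0.2984² + 0.1257² + 0.1099² + 0.1518² + 0.0157² = 0.000986 + 0.010962 + 0.026341 + 0.089043 + 0.015800 + 0.012078 + 0.023043 + 0.000246 = 0.178499
B_IV = 1 / 0.178499 = 5.6023
Σp_Iᵢ² = 0.0909² + 0.2727² + 0.3091² + 0.0182² + 0.0545² + 0.2000² + 0.0364² + 0.0182² = 0.008263 + 0.074365 + 0.095543 + 0.000331 + 0.002970 + 0.040000 + 0.001325 + 0.000331 = 0.223128
B_I = 1 / 0.223128 = 4.4817
Σp_IIIᵢ² = 0.0842² + 0.1040² + 0.1832² + 0.1881² + 0.0644² + 0.1832² + 0.0743² + 0.1188² = 0.007090 + 0.010816 + 0.033562 + 0.035382 + 0.004147 + 0.033562 + 0.005520 + 0.014113 = 0.144192
B_III = 1 / 0.144192 = 6.9352
Highest B → broadest niche (most generalist): morphospecies III (B = 6.94).

morphospecies III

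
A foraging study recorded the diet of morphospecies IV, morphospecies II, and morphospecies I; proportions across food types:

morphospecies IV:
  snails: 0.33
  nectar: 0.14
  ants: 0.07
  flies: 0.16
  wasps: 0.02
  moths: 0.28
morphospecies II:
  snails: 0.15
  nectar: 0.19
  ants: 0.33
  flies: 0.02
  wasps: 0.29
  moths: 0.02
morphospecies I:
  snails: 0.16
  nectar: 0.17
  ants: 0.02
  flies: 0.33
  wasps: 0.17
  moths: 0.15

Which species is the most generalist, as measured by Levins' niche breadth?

Σp_IVᵢ² = 0.33² + 0.14² + 0.07² + 0.16² + 0.02² + 0.28² = 0.1089 + 0.0196 + 0.0049 + 0.0256 + 0.0004 + 0.0784 = 0.2378
B_IV = 1 / 0.2378 = 4.2052
Σp_IIᵢ² = 0.15² + 0.19² + 0.33² + 0.02² + 0.29² + 0.02² = 0.0225 + 0.0361 + 0.1089 + 0.0004 + 0.0841 + 0.0004 = 0.2524
B_II = 1 / 0.2524 = 3.9620
Σp_Iᵢ² = 0.16² + 0.17² + 0.02² + 0.33² + 0.17² + 0.15² = 0.0256 + 0.0289 + 0.0004 + 0.1089 + 0.0289 + 0.0225 = 0.2152
B_I = 1 / 0.2152 = 4.6468
Highest B → broadest niche (most generalist): morphospecies I (B = 4.65).

morphospecies I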